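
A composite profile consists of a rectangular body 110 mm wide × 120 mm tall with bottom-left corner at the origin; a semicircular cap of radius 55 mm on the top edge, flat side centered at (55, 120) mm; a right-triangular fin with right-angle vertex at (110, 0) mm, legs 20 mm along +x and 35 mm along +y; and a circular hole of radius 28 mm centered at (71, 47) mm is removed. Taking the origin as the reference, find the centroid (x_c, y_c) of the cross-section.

Part | A | x̄ᵢ | ȳᵢ | A·x̄ᵢ | A·ȳᵢ
rectangular body | 13200.00 | 55.00 | 60.00 | 726000.00 | 792000.00
semicircular top | 4751.66 | 55.00 | 143.34 | 261341.24 | 681115.73
triangular fin | 350.00 | 116.67 | 11.67 | 40833.33 | 4083.33
hole | -2463.01 | 71.00 | 47.00 | -174873.61 | -115761.41
Σ | 15838.65 |  |  | 853300.96 | 1361437.66
x_c = 853300.96 / 15838.65 = 53.87 mm
y_c = 1361437.66 / 15838.65 = 85.96 mm

x_c = 53.87 mm, y_c = 85.96 mm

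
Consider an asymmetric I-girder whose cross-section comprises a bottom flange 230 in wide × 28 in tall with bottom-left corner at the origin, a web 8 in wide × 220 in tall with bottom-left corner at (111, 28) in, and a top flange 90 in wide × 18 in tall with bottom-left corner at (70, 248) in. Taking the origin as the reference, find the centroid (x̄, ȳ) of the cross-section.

x̄ = 115.00 in, ȳ = 76.31 in

bottom flange: A = 230 × 28 = 6440.00, centroid at (115.00, 14.00).
web: A = 8 × 220 = 1760.00, centroid at (115.00, 138.00).
top flange: A = 90 × 18 = 1620.00, centroid at (115.00, 257.00).
ΣA = 9820.00 in², ΣAx̄ = 1129300.00 in³, ΣAȳ = 749380.00 in³.
x̄ = 1129300.00/9820.00 = 115.00 in; ȳ = 749380.00/9820.00 = 76.31 in.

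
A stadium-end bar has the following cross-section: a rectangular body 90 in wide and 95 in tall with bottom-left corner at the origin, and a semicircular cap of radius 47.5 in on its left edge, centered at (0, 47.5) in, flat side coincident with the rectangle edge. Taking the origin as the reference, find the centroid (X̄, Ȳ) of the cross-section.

X̄ = 25.91 in, Ȳ = 47.50 in

Part | A | x̄ᵢ | ȳᵢ | A·x̄ᵢ | A·ȳᵢ
rectangular body | 8550.00 | 45.00 | 47.50 | 384750.00 | 406125.00
semicircular end | 3544.11 | -20.16 | 47.50 | -71447.92 | 168345.19
Σ | 12094.11 |  |  | 313302.08 | 574470.19
X̄ = 313302.08 / 12094.11 = 25.91 in
Ȳ = 574470.19 / 12094.11 = 47.50 in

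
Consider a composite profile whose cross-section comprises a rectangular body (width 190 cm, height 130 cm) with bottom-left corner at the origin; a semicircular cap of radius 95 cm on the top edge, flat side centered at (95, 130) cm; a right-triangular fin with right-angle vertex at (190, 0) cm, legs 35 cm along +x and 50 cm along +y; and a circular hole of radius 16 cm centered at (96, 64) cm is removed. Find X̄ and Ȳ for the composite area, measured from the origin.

rectangular body: A = 190 × 130 = 24700.00, centroid at (95.00, 65.00).
semicircular top: A = ½π·95² = 14176.44, centroid at (95.00, 170.32).
triangular fin: A = ½·35·50 = 875.00, centroid at (201.67, 16.67).
hole: A = −π·16² = -804.25, centroid at (96.00, 64.00).
ΣA = 38947.19 cm²
ΣAX̄ = (24700.00)(95.00) + (14176.44)(95.00) + (875.00)(201.67) + (-804.25)(96.00) = 3792512.05 cm³
ΣAȲ = (24700.00)(65.00) + (14176.44)(170.32) + (875.00)(16.67) + (-804.25)(64.00) = 3983131.60 cm³
X̄ = 3792512.05 / 38947.19 = 97.38 cm
Ȳ = 3983131.60 / 38947.19 = 102.27 cm

X̄ = 97.38 cm, Ȳ = 102.27 cm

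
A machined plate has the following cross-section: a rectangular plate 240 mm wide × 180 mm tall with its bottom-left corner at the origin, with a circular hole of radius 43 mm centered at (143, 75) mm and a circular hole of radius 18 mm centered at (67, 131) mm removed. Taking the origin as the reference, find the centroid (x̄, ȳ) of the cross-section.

plate: A = 240 × 180 = 43200.00, centroid at (120.00, 90.00).
hole 1: A = −π·43² = -5808.80, centroid at (143.00, 75.00).
hole 2: A = −π·18² = -1017.88, centroid at (67.00, 131.00).
ΣA = 36373.32 mm²
ΣAx̄ = (43200.00)(120.00) + (-5808.80)(143.00) + (-1017.88)(67.00) = 4285143.22 mm³
ΣAȳ = (43200.00)(90.00) + (-5808.80)(75.00) + (-1017.88)(131.00) = 3318997.88 mm³
x̄ = 4285143.22 / 36373.32 = 117.81 mm
ȳ = 3318997.88 / 36373.32 = 91.25 mm

x̄ = 117.81 mm, ȳ = 91.25 mm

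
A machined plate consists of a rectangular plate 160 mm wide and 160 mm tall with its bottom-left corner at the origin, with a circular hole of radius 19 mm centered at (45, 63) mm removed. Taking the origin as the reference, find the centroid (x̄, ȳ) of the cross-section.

x̄ = 81.62 mm, ȳ = 80.79 mm

Part | A | x̄ᵢ | ȳᵢ | A·x̄ᵢ | A·ȳᵢ
plate | 25600.00 | 80.00 | 80.00 | 2048000.00 | 2048000.00
hole | -1134.11 | 45.00 | 63.00 | -51035.17 | -71449.24
Σ | 24465.89 |  |  | 1996964.83 | 1976550.76
x̄ = 1996964.83 / 24465.89 = 81.62 mm
ȳ = 1976550.76 / 24465.89 = 80.79 mm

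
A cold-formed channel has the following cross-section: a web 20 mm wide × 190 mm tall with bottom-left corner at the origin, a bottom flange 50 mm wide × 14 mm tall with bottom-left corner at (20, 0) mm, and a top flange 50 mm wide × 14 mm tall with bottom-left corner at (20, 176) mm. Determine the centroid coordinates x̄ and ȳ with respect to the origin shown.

x̄ = 19.42 mm, ȳ = 95.00 mm

web: A = 20 × 190 = 3800.00, centroid at (10.00, 95.00).
bottom flange: A = 50 × 14 = 700.00, centroid at (45.00, 7.00).
top flange: A = 50 × 14 = 700.00, centroid at (45.00, 183.00).
ΣA = 5200.00 mm², ΣAx̄ = 101000.00 mm³, ΣAȳ = 494000.00 mm³.
x̄ = 101000.00/5200.00 = 19.42 mm; ȳ = 494000.00/5200.00 = 95.00 mm.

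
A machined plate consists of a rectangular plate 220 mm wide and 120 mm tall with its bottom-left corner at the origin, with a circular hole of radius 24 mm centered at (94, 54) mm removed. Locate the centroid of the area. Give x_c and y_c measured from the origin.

x_c = 111.18 mm, y_c = 60.44 mm

plate: A = 220 × 120 = 26400.00, centroid at (110.00, 60.00).
hole: A = −π·24² = -1809.56, centroid at (94.00, 54.00).
ΣA = 24590.44 mm², ΣAx_c = 2733901.61 mm³, ΣAy_c = 1486283.90 mm³.
x_c = 2733901.61/24590.44 = 111.18 mm; y_c = 1486283.90/24590.44 = 60.44 mm.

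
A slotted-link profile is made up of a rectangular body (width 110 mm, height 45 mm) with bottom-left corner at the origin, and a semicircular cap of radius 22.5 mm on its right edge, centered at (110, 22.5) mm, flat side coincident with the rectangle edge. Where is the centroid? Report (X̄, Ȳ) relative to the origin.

rectangular body: A = 110 × 45 = 4950.00, centroid at (55.00, 22.50).
semicircular end: A = ½π·22.5² = 795.22, centroid at (119.55, 22.50).
ΣA = 5745.22 mm²
ΣAX̄ = (4950.00)(55.00) + (795.22)(119.55) = 367317.47 mm³
ΣAȲ = (4950.00)(22.50) + (795.22)(22.50) = 129267.35 mm³
X̄ = 367317.47 / 5745.22 = 63.93 mm
Ȳ = 129267.35 / 5745.22 = 22.50 mm

X̄ = 63.93 mm, Ȳ = 22.50 mm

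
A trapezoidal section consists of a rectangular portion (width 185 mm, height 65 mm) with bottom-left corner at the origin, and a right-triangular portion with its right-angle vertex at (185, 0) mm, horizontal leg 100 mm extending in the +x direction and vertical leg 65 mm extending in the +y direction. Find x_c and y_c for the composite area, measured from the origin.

x_c = 119.27 mm, y_c = 30.20 mm

rectangular portion: A = 185 × 65 = 12025.00, centroid at (92.50, 32.50).
triangular portion: A = ½·100·65 = 3250.00, centroid at (218.33, 21.67).
ΣA = 15275.00 mm²
ΣAx_c = (12025.00)(92.50) + (3250.00)(218.33) = 1821895.83 mm³
ΣAy_c = (12025.00)(32.50) + (3250.00)(21.67) = 461229.17 mm³
x_c = 1821895.83 / 15275.00 = 119.27 mm
y_c = 461229.17 / 15275.00 = 30.20 mm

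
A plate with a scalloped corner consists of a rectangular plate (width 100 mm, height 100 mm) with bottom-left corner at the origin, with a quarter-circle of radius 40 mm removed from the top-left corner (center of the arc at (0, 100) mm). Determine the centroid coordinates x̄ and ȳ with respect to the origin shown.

plate: A = 100 × 100 = 10000.00, centroid at (50.00, 50.00).
removed quarter-circle: A = −¼π·40² = -1256.64, centroid at (16.98, 83.02).
ΣA = 8743.36 mm²
ΣAx̄ = (10000.00)(50.00) + (-1256.64)(16.98) = 478666.67 mm³
ΣAȳ = (10000.00)(50.00) + (-1256.64)(83.02) = 395669.63 mm³
x̄ = 478666.67 / 8743.36 = 54.75 mm
ȳ = 395669.63 / 8743.36 = 45.25 mm

x̄ = 54.75 mm, ȳ = 45.25 mm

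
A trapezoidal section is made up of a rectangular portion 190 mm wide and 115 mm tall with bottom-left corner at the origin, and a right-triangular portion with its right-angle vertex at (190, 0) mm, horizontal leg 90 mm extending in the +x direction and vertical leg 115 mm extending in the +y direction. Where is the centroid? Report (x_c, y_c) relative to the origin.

x_c = 118.94 mm, y_c = 53.83 mm

Part | A | x̄ᵢ | ȳᵢ | A·x̄ᵢ | A·ȳᵢ
rectangular portion | 21850.00 | 95.00 | 57.50 | 2075750.00 | 1256375.00
triangular portion | 5175.00 | 220.00 | 38.33 | 1138500.00 | 198375.00
Σ | 27025.00 |  |  | 3214250.00 | 1454750.00
x_c = 3214250.00 / 27025.00 = 118.94 mm
y_c = 1454750.00 / 27025.00 = 53.83 mm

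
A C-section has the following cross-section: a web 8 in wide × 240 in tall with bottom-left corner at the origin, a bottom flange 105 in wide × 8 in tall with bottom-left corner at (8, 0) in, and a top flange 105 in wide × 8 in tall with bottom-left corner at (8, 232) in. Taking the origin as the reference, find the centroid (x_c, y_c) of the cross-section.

x_c = 30.37 in, y_c = 120.00 in

web: A = 8 × 240 = 1920.00, centroid at (4.00, 120.00).
bottom flange: A = 105 × 8 = 840.00, centroid at (60.50, 4.00).
top flange: A = 105 × 8 = 840.00, centroid at (60.50, 236.00).
ΣA = 3600.00 in², ΣAx_c = 109320.00 in³, ΣAy_c = 432000.00 in³.
x_c = 109320.00/3600.00 = 30.37 in; y_c = 432000.00/3600.00 = 120.00 in.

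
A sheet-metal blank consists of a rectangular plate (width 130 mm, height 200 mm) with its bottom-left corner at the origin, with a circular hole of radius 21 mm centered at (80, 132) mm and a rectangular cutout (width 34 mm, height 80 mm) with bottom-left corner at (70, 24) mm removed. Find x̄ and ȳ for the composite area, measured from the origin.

plate: A = 130 × 200 = 26000.00, centroid at (65.00, 100.00).
hole 1: A = −π·21² = -1385.44, centroid at (80.00, 132.00).
hole 2: A = −(34 × 80) = -2720.00, centroid at (87.00, 64.00).
ΣA = 21894.56 mm²
ΣAx̄ = (26000.00)(65.00) + (-1385.44)(80.00) + (-2720.00)(87.00) = 1342524.61 mm³
ΣAȳ = (26000.00)(100.00) + (-1385.44)(132.00) + (-2720.00)(64.00) = 2243041.61 mm³
x̄ = 1342524.61 / 21894.56 = 61.32 mm
ȳ = 2243041.61 / 21894.56 = 102.45 mm

x̄ = 61.32 mm, ȳ = 102.45 mm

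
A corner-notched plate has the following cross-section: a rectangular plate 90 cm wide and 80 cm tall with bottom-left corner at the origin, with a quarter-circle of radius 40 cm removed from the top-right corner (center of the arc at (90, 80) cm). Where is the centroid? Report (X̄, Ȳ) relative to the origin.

X̄ = 39.07 cm, Ȳ = 35.13 cm

Part | A | x̄ᵢ | ȳᵢ | A·x̄ᵢ | A·ȳᵢ
plate | 7200.00 | 45.00 | 40.00 | 324000.00 | 288000.00
removed quarter-circle | -1256.64 | 73.02 | 63.02 | -91764.00 | -79197.63
Σ | 5943.36 |  |  | 232236.00 | 208802.37
X̄ = 232236.00 / 5943.36 = 39.07 cm
Ȳ = 208802.37 / 5943.36 = 35.13 cm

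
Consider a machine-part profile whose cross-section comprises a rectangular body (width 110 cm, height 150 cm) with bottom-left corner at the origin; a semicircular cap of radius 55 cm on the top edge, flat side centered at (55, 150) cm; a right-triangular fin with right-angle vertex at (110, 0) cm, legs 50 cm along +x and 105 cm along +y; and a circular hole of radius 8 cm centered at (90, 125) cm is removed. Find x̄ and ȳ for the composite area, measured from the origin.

x̄ = 62.65 cm, ȳ = 89.88 cm

rectangular body: A = 110 × 150 = 16500.00, centroid at (55.00, 75.00).
semicircular top: A = ½π·55² = 4751.66, centroid at (55.00, 173.34).
triangular fin: A = ½·50·105 = 2625.00, centroid at (126.67, 35.00).
hole: A = −π·8² = -201.06, centroid at (90.00, 125.00).
ΣA = 23675.60 cm², ΣAx̄ = 1483245.67 cm³, ΣAȳ = 2127907.76 cm³.
x̄ = 1483245.67/23675.60 = 62.65 cm; ȳ = 2127907.76/23675.60 = 89.88 cm.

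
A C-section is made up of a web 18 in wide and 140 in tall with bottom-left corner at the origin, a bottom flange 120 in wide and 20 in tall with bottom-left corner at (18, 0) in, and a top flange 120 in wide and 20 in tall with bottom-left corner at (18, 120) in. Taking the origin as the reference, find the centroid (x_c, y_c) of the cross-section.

Part | A | x̄ᵢ | ȳᵢ | A·x̄ᵢ | A·ȳᵢ
web | 2520.00 | 9.00 | 70.00 | 22680.00 | 176400.00
bottom flange | 2400.00 | 78.00 | 10.00 | 187200.00 | 24000.00
top flange | 2400.00 | 78.00 | 130.00 | 187200.00 | 312000.00
Σ | 7320.00 |  |  | 397080.00 | 512400.00
x_c = 397080.00 / 7320.00 = 54.25 in
y_c = 512400.00 / 7320.00 = 70.00 in

x_c = 54.25 in, y_c = 70.00 in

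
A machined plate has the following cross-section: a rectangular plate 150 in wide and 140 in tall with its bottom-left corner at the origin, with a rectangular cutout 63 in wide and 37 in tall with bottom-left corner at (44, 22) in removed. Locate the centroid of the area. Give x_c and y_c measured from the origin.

x_c = 74.94 in, y_c = 73.68 in

Part | A | x̄ᵢ | ȳᵢ | A·x̄ᵢ | A·ȳᵢ
plate | 21000.00 | 75.00 | 70.00 | 1575000.00 | 1470000.00
hole | -2331.00 | 75.50 | 40.50 | -175990.50 | -94405.50
Σ | 18669.00 |  |  | 1399009.50 | 1375594.50
x_c = 1399009.50 / 18669.00 = 74.94 in
y_c = 1375594.50 / 18669.00 = 73.68 in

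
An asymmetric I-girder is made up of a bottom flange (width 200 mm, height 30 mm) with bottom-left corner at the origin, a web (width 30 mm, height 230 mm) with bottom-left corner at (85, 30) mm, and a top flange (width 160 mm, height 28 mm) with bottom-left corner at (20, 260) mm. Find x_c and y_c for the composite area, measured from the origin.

x_c = 100.00 mm, y_c = 133.37 mm

Part | A | x̄ᵢ | ȳᵢ | A·x̄ᵢ | A·ȳᵢ
bottom flange | 6000.00 | 100.00 | 15.00 | 600000.00 | 90000.00
web | 6900.00 | 100.00 | 145.00 | 690000.00 | 1000500.00
top flange | 4480.00 | 100.00 | 274.00 | 448000.00 | 1227520.00
Σ | 17380.00 |  |  | 1738000.00 | 2318020.00
x_c = 1738000.00 / 17380.00 = 100.00 mm
y_c = 2318020.00 / 17380.00 = 133.37 mm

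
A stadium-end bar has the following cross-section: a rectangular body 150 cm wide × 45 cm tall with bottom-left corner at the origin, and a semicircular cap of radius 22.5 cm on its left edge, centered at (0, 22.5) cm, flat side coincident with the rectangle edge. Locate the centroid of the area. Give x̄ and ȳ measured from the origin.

rectangular body: A = 150 × 45 = 6750.00, centroid at (75.00, 22.50).
semicircular end: A = ½π·22.5² = 795.22, centroid at (-9.55, 22.50).
ΣA = 7545.22 cm²
ΣAx̄ = (6750.00)(75.00) + (795.22)(-9.55) = 498656.25 cm³
ΣAȳ = (6750.00)(22.50) + (795.22)(22.50) = 169767.35 cm³
x̄ = 498656.25 / 7545.22 = 66.09 cm
ȳ = 169767.35 / 7545.22 = 22.50 cm

x̄ = 66.09 cm, ȳ = 22.50 cm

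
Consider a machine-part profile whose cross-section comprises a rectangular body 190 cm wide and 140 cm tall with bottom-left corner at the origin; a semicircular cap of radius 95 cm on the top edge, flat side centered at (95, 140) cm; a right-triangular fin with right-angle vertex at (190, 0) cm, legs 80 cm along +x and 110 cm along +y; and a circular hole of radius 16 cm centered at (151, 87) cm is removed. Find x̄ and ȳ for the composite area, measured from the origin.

x̄ = 106.05 cm, ȳ = 101.63 cm

Part | A | x̄ᵢ | ȳᵢ | A·x̄ᵢ | A·ȳᵢ
rectangular body | 26600.00 | 95.00 | 70.00 | 2527000.00 | 1862000.00
semicircular top | 14176.44 | 95.00 | 180.32 | 1346761.50 | 2556284.49
triangular fin | 4400.00 | 216.67 | 36.67 | 953333.33 | 161333.33
hole | -804.25 | 151.00 | 87.00 | -121441.41 | -69969.55
Σ | 44372.19 |  |  | 4705653.43 | 4509648.27
x̄ = 4705653.43 / 44372.19 = 106.05 cm
ȳ = 4509648.27 / 44372.19 = 101.63 cm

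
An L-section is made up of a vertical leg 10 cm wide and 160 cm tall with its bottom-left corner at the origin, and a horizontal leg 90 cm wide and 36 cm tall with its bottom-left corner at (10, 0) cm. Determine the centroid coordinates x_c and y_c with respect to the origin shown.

vertical leg: A = 10 × 160 = 1600.00, centroid at (5.00, 80.00).
horizontal leg: A = 90 × 36 = 3240.00, centroid at (55.00, 18.00).
ΣA = 4840.00 cm², ΣAx_c = 186200.00 cm³, ΣAy_c = 186320.00 cm³.
x_c = 186200.00/4840.00 = 38.47 cm; y_c = 186320.00/4840.00 = 38.50 cm.

x_c = 38.47 cm, y_c = 38.50 cm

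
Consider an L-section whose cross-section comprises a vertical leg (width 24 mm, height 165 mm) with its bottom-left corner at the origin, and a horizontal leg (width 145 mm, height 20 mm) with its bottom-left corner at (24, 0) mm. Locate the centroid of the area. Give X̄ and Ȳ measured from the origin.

vertical leg: A = 24 × 165 = 3960.00, centroid at (12.00, 82.50).
horizontal leg: A = 145 × 20 = 2900.00, centroid at (96.50, 10.00).
ΣA = 6860.00 mm², ΣAX̄ = 327370.00 mm³, ΣAȲ = 355700.00 mm³.
X̄ = 327370.00/6860.00 = 47.72 mm; Ȳ = 355700.00/6860.00 = 51.85 mm.

X̄ = 47.72 mm, Ȳ = 51.85 mm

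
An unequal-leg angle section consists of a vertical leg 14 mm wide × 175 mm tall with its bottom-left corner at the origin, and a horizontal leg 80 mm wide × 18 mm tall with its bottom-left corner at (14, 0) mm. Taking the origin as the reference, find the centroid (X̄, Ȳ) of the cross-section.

X̄ = 24.40 mm, Ȳ = 58.44 mm

vertical leg: A = 14 × 175 = 2450.00, centroid at (7.00, 87.50).
horizontal leg: A = 80 × 18 = 1440.00, centroid at (54.00, 9.00).
ΣA = 3890.00 mm², ΣAX̄ = 94910.00 mm³, ΣAȲ = 227335.00 mm³.
X̄ = 94910.00/3890.00 = 24.40 mm; Ȳ = 227335.00/3890.00 = 58.44 mm.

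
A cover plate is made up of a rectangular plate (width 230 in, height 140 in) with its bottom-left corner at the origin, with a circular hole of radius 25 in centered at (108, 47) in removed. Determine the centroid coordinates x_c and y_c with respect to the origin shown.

x_c = 115.45 in, y_c = 71.49 in

plate: A = 230 × 140 = 32200.00, centroid at (115.00, 70.00).
hole: A = −π·25² = -1963.50, centroid at (108.00, 47.00).
ΣA = 30236.50 in²
ΣAx_c = (32200.00)(115.00) + (-1963.50)(108.00) = 3490942.50 in³
ΣAy_c = (32200.00)(70.00) + (-1963.50)(47.00) = 2161715.72 in³
x_c = 3490942.50 / 30236.50 = 115.45 in
y_c = 2161715.72 / 30236.50 = 71.49 in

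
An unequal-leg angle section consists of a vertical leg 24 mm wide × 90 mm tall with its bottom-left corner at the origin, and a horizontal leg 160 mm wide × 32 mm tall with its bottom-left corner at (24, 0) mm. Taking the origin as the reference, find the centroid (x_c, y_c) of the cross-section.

x_c = 76.70 mm, y_c = 24.60 mm

vertical leg: A = 24 × 90 = 2160.00, centroid at (12.00, 45.00).
horizontal leg: A = 160 × 32 = 5120.00, centroid at (104.00, 16.00).
ΣA = 7280.00 mm², ΣAx_c = 558400.00 mm³, ΣAy_c = 179120.00 mm³.
x_c = 558400.00/7280.00 = 76.70 mm; y_c = 179120.00/7280.00 = 24.60 mm.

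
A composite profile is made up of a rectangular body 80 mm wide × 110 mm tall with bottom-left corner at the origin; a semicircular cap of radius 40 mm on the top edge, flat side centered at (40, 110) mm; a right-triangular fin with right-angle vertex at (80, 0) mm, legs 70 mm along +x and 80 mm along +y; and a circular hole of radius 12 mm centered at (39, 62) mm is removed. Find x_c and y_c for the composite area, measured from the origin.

x_c = 53.01 mm, y_c = 62.20 mm

rectangular body: A = 80 × 110 = 8800.00, centroid at (40.00, 55.00).
semicircular top: A = ½π·40² = 2513.27, centroid at (40.00, 126.98).
triangular fin: A = ½·70·80 = 2800.00, centroid at (103.33, 26.67).
hole: A = −π·12² = -452.39, centroid at (39.00, 62.00).
ΣA = 13660.88 mm²
ΣAx_c = (8800.00)(40.00) + (2513.27)(40.00) + (2800.00)(103.33) + (-452.39)(39.00) = 724221.11 mm³
ΣAy_c = (8800.00)(55.00) + (2513.27)(126.98) + (2800.00)(26.67) + (-452.39)(62.00) = 849745.35 mm³
x_c = 724221.11 / 13660.88 = 53.01 mm
y_c = 849745.35 / 13660.88 = 62.20 mm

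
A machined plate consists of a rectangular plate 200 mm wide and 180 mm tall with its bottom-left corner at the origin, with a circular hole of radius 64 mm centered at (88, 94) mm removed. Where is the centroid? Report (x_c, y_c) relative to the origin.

plate: A = 200 × 180 = 36000.00, centroid at (100.00, 90.00).
hole: A = −π·64² = -12867.96, centroid at (88.00, 94.00).
ΣA = 23132.04 mm², ΣAx_c = 2467619.21 mm³, ΣAy_c = 2030411.43 mm³.
x_c = 2467619.21/23132.04 = 106.68 mm; y_c = 2030411.43/23132.04 = 87.77 mm.

x_c = 106.68 mm, y_c = 87.77 mm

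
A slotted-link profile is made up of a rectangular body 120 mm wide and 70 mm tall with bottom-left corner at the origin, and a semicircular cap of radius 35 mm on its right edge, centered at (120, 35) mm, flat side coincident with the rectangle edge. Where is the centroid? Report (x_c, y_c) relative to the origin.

rectangular body: A = 120 × 70 = 8400.00, centroid at (60.00, 35.00).
semicircular end: A = ½π·35² = 1924.23, centroid at (134.85, 35.00).
ΣA = 10324.23 mm²
ΣAx_c = (8400.00)(60.00) + (1924.23)(134.85) = 763490.39 mm³
ΣAy_c = (8400.00)(35.00) + (1924.23)(35.00) = 361347.89 mm³
x_c = 763490.39 / 10324.23 = 73.95 mm
y_c = 361347.89 / 10324.23 = 35.00 mm

x_c = 73.95 mm, y_c = 35.00 mm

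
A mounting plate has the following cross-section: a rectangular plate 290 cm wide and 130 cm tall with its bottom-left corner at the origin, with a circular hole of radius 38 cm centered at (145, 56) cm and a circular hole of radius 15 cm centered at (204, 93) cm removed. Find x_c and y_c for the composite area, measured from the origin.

Part | A | x̄ᵢ | ȳᵢ | A·x̄ᵢ | A·ȳᵢ
plate | 37700.00 | 145.00 | 65.00 | 5466500.00 | 2450500.00
hole 1 | -4536.46 | 145.00 | 56.00 | -657786.67 | -254041.75
hole 2 | -706.86 | 204.00 | 93.00 | -144199.10 | -65737.83
Σ | 32456.68 |  |  | 4664514.23 | 2130720.43
x_c = 4664514.23 / 32456.68 = 143.72 cm
y_c = 2130720.43 / 32456.68 = 65.65 cm

x_c = 143.72 cm, y_c = 65.65 cm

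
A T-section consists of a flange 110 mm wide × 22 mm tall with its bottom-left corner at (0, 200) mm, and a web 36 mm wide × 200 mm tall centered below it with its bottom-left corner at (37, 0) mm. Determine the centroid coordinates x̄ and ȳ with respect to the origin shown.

web: A = 36 × 200 = 7200.00, centroid at (55.00, 100.00).
flange: A = 110 × 22 = 2420.00, centroid at (55.00, 211.00).
ΣA = 9620.00 mm², ΣAx̄ = 529100.00 mm³, ΣAȳ = 1230620.00 mm³.
x̄ = 529100.00/9620.00 = 55.00 mm; ȳ = 1230620.00/9620.00 = 127.92 mm.

x̄ = 55.00 mm, ȳ = 127.92 mm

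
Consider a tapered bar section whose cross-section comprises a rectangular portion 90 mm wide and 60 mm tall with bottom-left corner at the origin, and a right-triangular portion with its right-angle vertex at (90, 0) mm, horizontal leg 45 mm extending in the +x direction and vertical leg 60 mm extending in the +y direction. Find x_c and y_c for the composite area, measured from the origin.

x_c = 57.00 mm, y_c = 28.00 mm

Part | A | x̄ᵢ | ȳᵢ | A·x̄ᵢ | A·ȳᵢ
rectangular portion | 5400.00 | 45.00 | 30.00 | 243000.00 | 162000.00
triangular portion | 1350.00 | 105.00 | 20.00 | 141750.00 | 27000.00
Σ | 6750.00 |  |  | 384750.00 | 189000.00
x_c = 384750.00 / 6750.00 = 57.00 mm
y_c = 189000.00 / 6750.00 = 28.00 mm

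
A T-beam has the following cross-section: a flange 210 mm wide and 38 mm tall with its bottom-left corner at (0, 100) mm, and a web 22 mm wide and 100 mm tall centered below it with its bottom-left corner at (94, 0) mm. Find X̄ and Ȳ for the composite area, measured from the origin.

web: A = 22 × 100 = 2200.00, centroid at (105.00, 50.00).
flange: A = 210 × 38 = 7980.00, centroid at (105.00, 119.00).
ΣA = 10180.00 mm²
ΣAX̄ = (2200.00)(105.00) + (7980.00)(105.00) = 1068900.00 mm³
ΣAȲ = (2200.00)(50.00) + (7980.00)(119.00) = 1059620.00 mm³
X̄ = 1068900.00 / 10180.00 = 105.00 mm
Ȳ = 1059620.00 / 10180.00 = 104.09 mm

X̄ = 105.00 mm, Ȳ = 104.09 mm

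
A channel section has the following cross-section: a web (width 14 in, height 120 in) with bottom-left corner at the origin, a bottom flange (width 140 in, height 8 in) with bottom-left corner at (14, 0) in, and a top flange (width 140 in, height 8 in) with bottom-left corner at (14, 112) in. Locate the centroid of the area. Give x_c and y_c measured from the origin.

x_c = 51.00 in, y_c = 60.00 in

web: A = 14 × 120 = 1680.00, centroid at (7.00, 60.00).
bottom flange: A = 140 × 8 = 1120.00, centroid at (84.00, 4.00).
top flange: A = 140 × 8 = 1120.00, centroid at (84.00, 116.00).
ΣA = 3920.00 in²
ΣAx_c = (1680.00)(7.00) + (1120.00)(84.00) + (1120.00)(84.00) = 199920.00 in³
ΣAy_c = (1680.00)(60.00) + (1120.00)(4.00) + (1120.00)(116.00) = 235200.00 in³
x_c = 199920.00 / 3920.00 = 51.00 in
y_c = 235200.00 / 3920.00 = 60.00 in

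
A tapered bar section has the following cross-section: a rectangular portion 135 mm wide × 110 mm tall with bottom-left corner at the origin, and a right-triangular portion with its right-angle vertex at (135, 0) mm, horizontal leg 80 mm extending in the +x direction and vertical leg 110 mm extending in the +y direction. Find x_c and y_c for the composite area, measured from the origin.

Part | A | x̄ᵢ | ȳᵢ | A·x̄ᵢ | A·ȳᵢ
rectangular portion | 14850.00 | 67.50 | 55.00 | 1002375.00 | 816750.00
triangular portion | 4400.00 | 161.67 | 36.67 | 711333.33 | 161333.33
Σ | 19250.00 |  |  | 1713708.33 | 978083.33
x_c = 1713708.33 / 19250.00 = 89.02 mm
y_c = 978083.33 / 19250.00 = 50.81 mm

x_c = 89.02 mm, y_c = 50.81 mm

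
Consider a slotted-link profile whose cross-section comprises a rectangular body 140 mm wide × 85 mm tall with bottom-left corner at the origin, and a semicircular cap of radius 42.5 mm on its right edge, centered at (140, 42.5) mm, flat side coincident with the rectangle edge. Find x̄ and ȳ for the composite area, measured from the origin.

Part | A | x̄ᵢ | ȳᵢ | A·x̄ᵢ | A·ȳᵢ
rectangular body | 11900.00 | 70.00 | 42.50 | 833000.00 | 505750.00
semicircular end | 2837.25 | 158.04 | 42.50 | 448392.20 | 120583.16
Σ | 14737.25 |  |  | 1281392.20 | 626333.16
x̄ = 1281392.20 / 14737.25 = 86.95 mm
ȳ = 626333.16 / 14737.25 = 42.50 mm

x̄ = 86.95 mm, ȳ = 42.50 mm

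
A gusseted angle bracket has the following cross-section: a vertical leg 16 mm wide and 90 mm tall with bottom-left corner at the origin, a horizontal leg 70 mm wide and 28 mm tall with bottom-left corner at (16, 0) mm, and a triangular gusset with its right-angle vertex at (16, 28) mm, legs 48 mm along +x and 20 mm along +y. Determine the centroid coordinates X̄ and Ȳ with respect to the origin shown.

Part | A | x̄ᵢ | ȳᵢ | A·x̄ᵢ | A·ȳᵢ
vertical leg | 1440.00 | 8.00 | 45.00 | 11520.00 | 64800.00
horizontal leg | 1960.00 | 51.00 | 14.00 | 99960.00 | 27440.00
gusset | 480.00 | 32.00 | 34.67 | 15360.00 | 16640.00
Σ | 3880.00 |  |  | 126840.00 | 108880.00
X̄ = 126840.00 / 3880.00 = 32.69 mm
Ȳ = 108880.00 / 3880.00 = 28.06 mm

X̄ = 32.69 mm, Ȳ = 28.06 mm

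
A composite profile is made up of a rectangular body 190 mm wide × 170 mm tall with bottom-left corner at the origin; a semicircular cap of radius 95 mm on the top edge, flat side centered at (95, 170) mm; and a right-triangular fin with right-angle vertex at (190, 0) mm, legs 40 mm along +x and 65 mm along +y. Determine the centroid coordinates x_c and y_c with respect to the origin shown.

rectangular body: A = 190 × 170 = 32300.00, centroid at (95.00, 85.00).
semicircular top: A = ½π·95² = 14176.44, centroid at (95.00, 210.32).
triangular fin: A = ½·40·65 = 1300.00, centroid at (203.33, 21.67).
ΣA = 47776.44 mm², ΣAx_c = 4679594.83 mm³, ΣAy_c = 5755244.26 mm³.
x_c = 4679594.83/47776.44 = 97.95 mm; y_c = 5755244.26/47776.44 = 120.46 mm.

x_c = 97.95 mm, y_c = 120.46 mm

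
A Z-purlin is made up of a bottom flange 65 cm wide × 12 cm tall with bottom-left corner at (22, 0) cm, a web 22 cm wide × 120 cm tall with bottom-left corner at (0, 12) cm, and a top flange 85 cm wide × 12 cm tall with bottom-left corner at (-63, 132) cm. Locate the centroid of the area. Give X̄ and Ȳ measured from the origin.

X̄ = 11.41 cm, Ȳ = 75.57 cm

Part | A | x̄ᵢ | ȳᵢ | A·x̄ᵢ | A·ȳᵢ
bottom flange | 780.00 | 54.50 | 6.00 | 42510.00 | 4680.00
web | 2640.00 | 11.00 | 72.00 | 29040.00 | 190080.00
top flange | 1020.00 | -20.50 | 138.00 | -20910.00 | 140760.00
Σ | 4440.00 |  |  | 50640.00 | 335520.00
X̄ = 50640.00 / 4440.00 = 11.41 cm
Ȳ = 335520.00 / 4440.00 = 75.57 cm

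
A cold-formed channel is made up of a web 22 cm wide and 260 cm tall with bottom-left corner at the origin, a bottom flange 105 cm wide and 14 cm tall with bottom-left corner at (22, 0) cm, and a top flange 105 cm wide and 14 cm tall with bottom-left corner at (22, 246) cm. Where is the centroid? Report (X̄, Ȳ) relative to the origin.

Part | A | x̄ᵢ | ȳᵢ | A·x̄ᵢ | A·ȳᵢ
web | 5720.00 | 11.00 | 130.00 | 62920.00 | 743600.00
bottom flange | 1470.00 | 74.50 | 7.00 | 109515.00 | 10290.00
top flange | 1470.00 | 74.50 | 253.00 | 109515.00 | 371910.00
Σ | 8660.00 |  |  | 281950.00 | 1125800.00
X̄ = 281950.00 / 8660.00 = 32.56 cm
Ȳ = 1125800.00 / 8660.00 = 130.00 cm

X̄ = 32.56 cm, Ȳ = 130.00 cm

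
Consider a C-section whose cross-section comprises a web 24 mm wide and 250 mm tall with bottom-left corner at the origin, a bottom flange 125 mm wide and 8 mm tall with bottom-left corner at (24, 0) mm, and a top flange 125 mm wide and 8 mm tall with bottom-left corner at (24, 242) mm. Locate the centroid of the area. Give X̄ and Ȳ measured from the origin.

X̄ = 30.62 mm, Ȳ = 125.00 mm

web: A = 24 × 250 = 6000.00, centroid at (12.00, 125.00).
bottom flange: A = 125 × 8 = 1000.00, centroid at (86.50, 4.00).
top flange: A = 125 × 8 = 1000.00, centroid at (86.50, 246.00).
ΣA = 8000.00 mm²
ΣAX̄ = (6000.00)(12.00) + (1000.00)(86.50) + (1000.00)(86.50) = 245000.00 mm³
ΣAȲ = (6000.00)(125.00) + (1000.00)(4.00) + (1000.00)(246.00) = 1000000.00 mm³
X̄ = 245000.00 / 8000.00 = 30.62 mm
Ȳ = 1000000.00 / 8000.00 = 125.00 mm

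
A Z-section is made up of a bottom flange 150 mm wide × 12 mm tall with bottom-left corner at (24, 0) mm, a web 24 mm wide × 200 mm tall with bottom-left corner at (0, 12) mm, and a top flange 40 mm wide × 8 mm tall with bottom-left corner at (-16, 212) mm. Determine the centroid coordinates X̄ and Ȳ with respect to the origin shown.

X̄ = 34.26 mm, Ȳ = 89.24 mm

bottom flange: A = 150 × 12 = 1800.00, centroid at (99.00, 6.00).
web: A = 24 × 200 = 4800.00, centroid at (12.00, 112.00).
top flange: A = 40 × 8 = 320.00, centroid at (4.00, 216.00).
ΣA = 6920.00 mm², ΣAX̄ = 237080.00 mm³, ΣAȲ = 617520.00 mm³.
X̄ = 237080.00/6920.00 = 34.26 mm; Ȳ = 617520.00/6920.00 = 89.24 mm.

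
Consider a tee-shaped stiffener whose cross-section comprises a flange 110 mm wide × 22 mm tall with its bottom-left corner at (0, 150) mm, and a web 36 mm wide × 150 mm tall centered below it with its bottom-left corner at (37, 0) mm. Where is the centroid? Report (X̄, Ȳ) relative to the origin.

X̄ = 55.00 mm, Ȳ = 101.61 mm

web: A = 36 × 150 = 5400.00, centroid at (55.00, 75.00).
flange: A = 110 × 22 = 2420.00, centroid at (55.00, 161.00).
ΣA = 7820.00 mm²
ΣAX̄ = (5400.00)(55.00) + (2420.00)(55.00) = 430100.00 mm³
ΣAȲ = (5400.00)(75.00) + (2420.00)(161.00) = 794620.00 mm³
X̄ = 430100.00 / 7820.00 = 55.00 mm
Ȳ = 794620.00 / 7820.00 = 101.61 mm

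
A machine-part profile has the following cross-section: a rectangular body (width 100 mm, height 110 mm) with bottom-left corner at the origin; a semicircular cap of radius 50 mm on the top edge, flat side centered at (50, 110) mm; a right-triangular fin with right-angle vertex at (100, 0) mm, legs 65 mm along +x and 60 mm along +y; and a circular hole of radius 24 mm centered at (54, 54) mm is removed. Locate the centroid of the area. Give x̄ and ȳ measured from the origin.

x̄ = 58.79 mm, ȳ = 70.46 mm

Part | A | x̄ᵢ | ȳᵢ | A·x̄ᵢ | A·ȳᵢ
rectangular body | 11000.00 | 50.00 | 55.00 | 550000.00 | 605000.00
semicircular top | 3926.99 | 50.00 | 131.22 | 196349.54 | 515302.32
triangular fin | 1950.00 | 121.67 | 20.00 | 237250.00 | 39000.00
hole | -1809.56 | 54.00 | 54.00 | -97716.10 | -97716.10
Σ | 15067.43 |  |  | 885883.44 | 1061586.23
x̄ = 885883.44 / 15067.43 = 58.79 mm
ȳ = 1061586.23 / 15067.43 = 70.46 mm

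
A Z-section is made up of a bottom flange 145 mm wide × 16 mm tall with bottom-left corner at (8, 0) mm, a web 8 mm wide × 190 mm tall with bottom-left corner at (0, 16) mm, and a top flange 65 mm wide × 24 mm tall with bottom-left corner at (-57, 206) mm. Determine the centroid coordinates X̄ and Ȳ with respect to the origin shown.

X̄ = 28.63 mm, Ȳ = 97.66 mm

bottom flange: A = 145 × 16 = 2320.00, centroid at (80.50, 8.00).
web: A = 8 × 190 = 1520.00, centroid at (4.00, 111.00).
top flange: A = 65 × 24 = 1560.00, centroid at (-24.50, 218.00).
ΣA = 5400.00 mm², ΣAX̄ = 154620.00 mm³, ΣAȲ = 527360.00 mm³.
X̄ = 154620.00/5400.00 = 28.63 mm; Ȳ = 527360.00/5400.00 = 97.66 mm.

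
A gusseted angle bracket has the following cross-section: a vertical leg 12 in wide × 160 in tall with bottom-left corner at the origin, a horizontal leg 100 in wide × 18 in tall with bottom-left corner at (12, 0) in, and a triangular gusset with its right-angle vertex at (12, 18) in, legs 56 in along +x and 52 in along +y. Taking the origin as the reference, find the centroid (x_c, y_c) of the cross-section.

x_c = 32.41 in, y_c = 42.74 in

vertical leg: A = 12 × 160 = 1920.00, centroid at (6.00, 80.00).
horizontal leg: A = 100 × 18 = 1800.00, centroid at (62.00, 9.00).
gusset: A = ½·56·52 = 1456.00, centroid at (30.67, 35.33).
ΣA = 5176.00 in²
ΣAx_c = (1920.00)(6.00) + (1800.00)(62.00) + (1456.00)(30.67) = 167770.67 in³
ΣAy_c = (1920.00)(80.00) + (1800.00)(9.00) + (1456.00)(35.33) = 221245.33 in³
x_c = 167770.67 / 5176.00 = 32.41 in
y_c = 221245.33 / 5176.00 = 42.74 in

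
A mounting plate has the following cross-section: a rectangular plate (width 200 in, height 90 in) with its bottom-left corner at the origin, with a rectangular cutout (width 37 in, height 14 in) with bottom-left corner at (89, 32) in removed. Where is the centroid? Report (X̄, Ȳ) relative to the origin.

X̄ = 99.78 in, Ȳ = 45.18 in

plate: A = 200 × 90 = 18000.00, centroid at (100.00, 45.00).
hole: A = −(37 × 14) = -518.00, centroid at (107.50, 39.00).
ΣA = 17482.00 in²
ΣAX̄ = (18000.00)(100.00) + (-518.00)(107.50) = 1744315.00 in³
ΣAȲ = (18000.00)(45.00) + (-518.00)(39.00) = 789798.00 in³
X̄ = 1744315.00 / 17482.00 = 99.78 in
Ȳ = 789798.00 / 17482.00 = 45.18 in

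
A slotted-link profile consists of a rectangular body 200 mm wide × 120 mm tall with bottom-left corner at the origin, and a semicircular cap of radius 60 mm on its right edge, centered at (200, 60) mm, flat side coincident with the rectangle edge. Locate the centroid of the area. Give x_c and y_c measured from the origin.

x_c = 123.92 mm, y_c = 60.00 mm

rectangular body: A = 200 × 120 = 24000.00, centroid at (100.00, 60.00).
semicircular end: A = ½π·60² = 5654.87, centroid at (225.46, 60.00).
ΣA = 29654.87 mm², ΣAx_c = 3674973.36 mm³, ΣAy_c = 1779292.01 mm³.
x_c = 3674973.36/29654.87 = 123.92 mm; y_c = 1779292.01/29654.87 = 60.00 mm.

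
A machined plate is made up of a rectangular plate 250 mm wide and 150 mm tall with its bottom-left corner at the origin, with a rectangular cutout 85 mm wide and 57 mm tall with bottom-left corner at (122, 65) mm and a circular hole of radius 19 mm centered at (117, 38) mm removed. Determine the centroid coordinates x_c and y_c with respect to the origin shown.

plate: A = 250 × 150 = 37500.00, centroid at (125.00, 75.00).
hole 1: A = −(85 × 57) = -4845.00, centroid at (164.50, 93.50).
hole 2: A = −π·19² = -1134.11, centroid at (117.00, 38.00).
ΣA = 31520.89 mm²
ΣAx_c = (37500.00)(125.00) + (-4845.00)(164.50) + (-1134.11)(117.00) = 3757806.05 mm³
ΣAy_c = (37500.00)(75.00) + (-4845.00)(93.50) + (-1134.11)(38.00) = 2316396.13 mm³
x_c = 3757806.05 / 31520.89 = 119.22 mm
y_c = 2316396.13 / 31520.89 = 73.49 mm

x_c = 119.22 mm, y_c = 73.49 mm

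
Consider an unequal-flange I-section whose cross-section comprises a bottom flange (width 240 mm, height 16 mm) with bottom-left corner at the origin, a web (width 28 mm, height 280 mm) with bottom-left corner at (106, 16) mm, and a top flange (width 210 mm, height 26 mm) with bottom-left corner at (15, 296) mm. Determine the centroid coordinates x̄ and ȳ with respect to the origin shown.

bottom flange: A = 240 × 16 = 3840.00, centroid at (120.00, 8.00).
web: A = 28 × 280 = 7840.00, centroid at (120.00, 156.00).
top flange: A = 210 × 26 = 5460.00, centroid at (120.00, 309.00).
ΣA = 17140.00 mm², ΣAx̄ = 2056800.00 mm³, ΣAȳ = 2940900.00 mm³.
x̄ = 2056800.00/17140.00 = 120.00 mm; ȳ = 2940900.00/17140.00 = 171.58 mm.

x̄ = 120.00 mm, ȳ = 171.58 mm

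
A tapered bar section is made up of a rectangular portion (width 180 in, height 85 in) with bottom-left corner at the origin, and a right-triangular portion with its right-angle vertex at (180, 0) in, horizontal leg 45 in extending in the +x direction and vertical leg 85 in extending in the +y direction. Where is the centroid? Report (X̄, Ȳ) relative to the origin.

X̄ = 101.67 in, Ȳ = 40.93 in

rectangular portion: A = 180 × 85 = 15300.00, centroid at (90.00, 42.50).
triangular portion: A = ½·45·85 = 1912.50, centroid at (195.00, 28.33).
ΣA = 17212.50 in², ΣAX̄ = 1749937.50 in³, ΣAȲ = 704437.50 in³.
X̄ = 1749937.50/17212.50 = 101.67 in; Ȳ = 704437.50/17212.50 = 40.93 in.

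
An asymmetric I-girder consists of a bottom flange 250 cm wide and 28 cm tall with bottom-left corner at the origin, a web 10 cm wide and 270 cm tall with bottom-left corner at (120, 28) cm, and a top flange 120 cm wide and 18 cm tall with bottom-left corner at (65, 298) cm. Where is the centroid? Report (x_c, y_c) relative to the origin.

bottom flange: A = 250 × 28 = 7000.00, centroid at (125.00, 14.00).
web: A = 10 × 270 = 2700.00, centroid at (125.00, 163.00).
top flange: A = 120 × 18 = 2160.00, centroid at (125.00, 307.00).
ΣA = 11860.00 cm², ΣAx_c = 1482500.00 cm³, ΣAy_c = 1201220.00 cm³.
x_c = 1482500.00/11860.00 = 125.00 cm; y_c = 1201220.00/11860.00 = 101.28 cm.

x_c = 125.00 cm, y_c = 101.28 cm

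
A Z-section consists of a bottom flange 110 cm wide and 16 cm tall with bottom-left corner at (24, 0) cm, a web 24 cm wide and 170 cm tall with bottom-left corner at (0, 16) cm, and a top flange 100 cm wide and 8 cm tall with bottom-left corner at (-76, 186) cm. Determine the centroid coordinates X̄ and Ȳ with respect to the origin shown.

X̄ = 25.18 cm, Ȳ = 87.07 cm

bottom flange: A = 110 × 16 = 1760.00, centroid at (79.00, 8.00).
web: A = 24 × 170 = 4080.00, centroid at (12.00, 101.00).
top flange: A = 100 × 8 = 800.00, centroid at (-26.00, 190.00).
ΣA = 6640.00 cm², ΣAX̄ = 167200.00 cm³, ΣAȲ = 578160.00 cm³.
X̄ = 167200.00/6640.00 = 25.18 cm; Ȳ = 578160.00/6640.00 = 87.07 cm.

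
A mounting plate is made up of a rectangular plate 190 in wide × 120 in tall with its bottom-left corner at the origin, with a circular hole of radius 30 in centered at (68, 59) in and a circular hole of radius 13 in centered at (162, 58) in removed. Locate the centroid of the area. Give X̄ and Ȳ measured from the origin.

plate: A = 190 × 120 = 22800.00, centroid at (95.00, 60.00).
hole 1: A = −π·30² = -2827.43, centroid at (68.00, 59.00).
hole 2: A = −π·13² = -530.93, centroid at (162.00, 58.00).
ΣA = 19441.64 in², ΣAX̄ = 1887724.01 in³, ΣAȲ = 1170387.54 in³.
X̄ = 1887724.01/19441.64 = 97.10 in; Ȳ = 1170387.54/19441.64 = 60.20 in.

X̄ = 97.10 in, Ȳ = 60.20 in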